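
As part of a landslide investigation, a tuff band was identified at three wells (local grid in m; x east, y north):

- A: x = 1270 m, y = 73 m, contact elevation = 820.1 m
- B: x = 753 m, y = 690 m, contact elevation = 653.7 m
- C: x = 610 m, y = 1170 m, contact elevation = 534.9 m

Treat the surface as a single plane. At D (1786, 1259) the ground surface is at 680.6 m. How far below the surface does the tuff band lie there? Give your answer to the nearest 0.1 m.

118.3 m

Let the plane be z = a·x + b·y + c.
B−A: −517a + 617b = −166.4;  C−A: −660a + 1097b = −285.2.
Solving gives a = 0.041096, b = −0.235257.
Then c = 820.1 − a·1270 − b·73 = 785.08.
At (1786, 1259): z_contact = 73.40 − 296.19 + 785.08 = 562.29 m.
Depth below ground = 680.6 − 562.29 = 118.3 m.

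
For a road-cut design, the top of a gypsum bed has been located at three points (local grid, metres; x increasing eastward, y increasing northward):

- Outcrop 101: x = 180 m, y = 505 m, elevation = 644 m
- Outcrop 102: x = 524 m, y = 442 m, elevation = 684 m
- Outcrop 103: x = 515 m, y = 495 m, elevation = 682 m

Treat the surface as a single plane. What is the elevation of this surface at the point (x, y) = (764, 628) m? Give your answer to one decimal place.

Two edge vectors: Outcrop 101→Outcrop 102 = (344, -63, 40), Outcrop 101→Outcrop 103 = (335, -10, 38).
Normal n = (Outcrop 101→Outcrop 102) × (Outcrop 101→Outcrop 103) = (-1994, 328, 17665).
So ∂z/∂x = −n_x/n_z = 0.11288 and ∂z/∂y = −n_y/n_z = −0.01857.
Intercept c from Outcrop 101: 644 − 20.32 + 9.38 = 633.06.
At (764, 628): z = 86.2 − 11.7 + 633.06 = 707.6 m.

707.6 m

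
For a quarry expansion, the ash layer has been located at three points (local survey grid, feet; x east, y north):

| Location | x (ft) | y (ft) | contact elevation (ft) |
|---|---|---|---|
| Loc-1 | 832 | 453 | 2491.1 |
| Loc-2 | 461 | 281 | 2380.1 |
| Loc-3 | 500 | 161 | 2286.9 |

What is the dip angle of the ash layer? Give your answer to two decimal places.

Two edge vectors: Loc-1→Loc-2 = (-371, -172, -111), Loc-1→Loc-3 = (-332, -292, -204.2).
Normal n = (Loc-1→Loc-2) × (Loc-1→Loc-3) = (2710.4, -38906.2, 51228).
So ∂z/∂x = −n_x/n_z = −0.05291 and ∂z/∂y = −n_y/n_z = 0.75947.
Gradient magnitude |∇z| = √(a² + b²) = √(0.00280 + 0.57680) = 0.76131.
True dip = arctan(0.76131) = 37.28°, dipping toward S (azimuth ≈ 176°).

37.28°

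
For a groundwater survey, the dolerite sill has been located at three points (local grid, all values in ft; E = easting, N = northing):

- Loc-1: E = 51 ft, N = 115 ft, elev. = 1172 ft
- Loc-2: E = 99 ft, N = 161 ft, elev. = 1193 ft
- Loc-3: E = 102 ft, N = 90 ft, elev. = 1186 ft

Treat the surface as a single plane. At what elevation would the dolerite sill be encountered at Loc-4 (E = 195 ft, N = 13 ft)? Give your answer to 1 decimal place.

Let the plane be z = a·E + b·N + c.
Loc-2−Loc-1: 48a + 46b = 21;  Loc-3−Loc-1: 51a − 25b = 14.
Solving gives a = 0.32967, b = 0.11252.
Then c = 1172 − a·51 − b·115 = 1142.25.
At (195, 13): z = 64.3 + 1.5 + 1142.25 = 1208.0 ft.

1208.0 ft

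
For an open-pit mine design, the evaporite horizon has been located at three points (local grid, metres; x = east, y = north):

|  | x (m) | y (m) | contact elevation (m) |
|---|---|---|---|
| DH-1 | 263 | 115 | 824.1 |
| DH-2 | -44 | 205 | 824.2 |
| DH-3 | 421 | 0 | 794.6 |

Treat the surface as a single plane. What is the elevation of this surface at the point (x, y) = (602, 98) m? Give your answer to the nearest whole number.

Two edge vectors: DH-1→DH-2 = (-307, 90, 0.1), DH-1→DH-3 = (158, -115, -29.5).
Normal n = (DH-1→DH-2) × (DH-1→DH-3) = (-2643.5, -9040.7, 21085).
So ∂z/∂x = −n_x/n_z = 0.12537 and ∂z/∂y = −n_y/n_z = 0.42877.
Intercept c from DH-1: 824.1 − 32.97 − 49.31 = 741.82.
At (602, 98): z = 75.5 + 42.0 + 741.82 = 859.3 m.

859 m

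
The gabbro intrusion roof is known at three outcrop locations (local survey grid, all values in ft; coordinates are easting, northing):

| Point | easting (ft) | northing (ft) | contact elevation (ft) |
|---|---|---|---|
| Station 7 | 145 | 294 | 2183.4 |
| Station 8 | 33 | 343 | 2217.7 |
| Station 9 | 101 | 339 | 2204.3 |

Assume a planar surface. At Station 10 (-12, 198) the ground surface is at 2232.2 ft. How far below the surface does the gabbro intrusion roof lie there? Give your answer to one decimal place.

Let the plane be z = a·easting + b·northing + c.
Station 8−Station 7: −112a + 49b = 34.3;  Station 9−Station 7: −44a + 45b = 20.9.
Solving gives a = −0.18010, b = 0.28835.
Then c = 2183.4 − a·145 − b·294 = 2124.74.
At (-12, 198): z_contact = 2.16 + 57.09 + 2124.74 = 2183.99 ft.
Depth below ground = 2232.2 − 2183.99 = 48.2 ft.

48.2 ft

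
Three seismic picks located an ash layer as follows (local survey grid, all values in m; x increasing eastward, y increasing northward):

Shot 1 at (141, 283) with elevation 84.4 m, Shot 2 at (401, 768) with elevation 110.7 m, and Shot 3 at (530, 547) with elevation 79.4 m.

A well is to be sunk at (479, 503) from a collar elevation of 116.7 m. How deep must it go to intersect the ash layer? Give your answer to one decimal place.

Two edge vectors: Shot 1→Shot 2 = (260, 485, 26.3), Shot 1→Shot 3 = (389, 264, -5).
Normal n = (Shot 1→Shot 2) × (Shot 1→Shot 3) = (-9368.2, 11530.7, -120025).
So ∂z/∂x = −n_x/n_z = −0.07805 and ∂z/∂y = −n_y/n_z = 0.09607.
Intercept c from Shot 1: 84.4 + 11.01 − 27.19 = 68.22.
At (479, 503): z_contact = −37.39 + 48.32 + 68.22 = 79.15 m.
Depth below ground = 116.7 − 79.15 = 37.5 m.

37.5 m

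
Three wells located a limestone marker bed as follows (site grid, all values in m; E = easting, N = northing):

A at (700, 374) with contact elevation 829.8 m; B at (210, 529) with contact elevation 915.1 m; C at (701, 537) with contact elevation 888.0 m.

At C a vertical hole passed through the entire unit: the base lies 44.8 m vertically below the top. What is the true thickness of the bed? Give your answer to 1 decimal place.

Let the plane be z = a·E + b·N + c.
B−A: −490a + 155b = 85.3;  C−A: 1a + 163b = 58.2.
Solving gives a = −0.06102, b = 0.35743.
|∇z| = √(a²+b²) = 0.36260, so dip δ = arctan(0.36260) = 19.93°.
True thickness = vertical thickness × cos δ = 44.8 × cos 19.93° = 42.1 m.

42.1 m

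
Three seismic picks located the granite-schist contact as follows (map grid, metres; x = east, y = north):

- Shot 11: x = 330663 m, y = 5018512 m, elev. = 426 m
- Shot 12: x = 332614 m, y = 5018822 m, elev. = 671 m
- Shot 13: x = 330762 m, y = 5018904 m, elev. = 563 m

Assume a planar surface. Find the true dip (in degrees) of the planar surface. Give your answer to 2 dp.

18.73°

Two edge vectors: Shot 11→Shot 12 = (1951, 310, 245), Shot 11→Shot 13 = (99, 392, 137).
Normal n = (Shot 11→Shot 12) × (Shot 11→Shot 13) = (-53570, -243032, 734102).
So ∂z/∂x = −n_x/n_z = 0.07297 and ∂z/∂y = −n_y/n_z = 0.33106.
Gradient magnitude |∇z| = √(a² + b²) = √(0.00533 + 0.10960) = 0.33901.
True dip = arctan(0.33901) = 18.73°, dipping toward SSW (azimuth ≈ 192°).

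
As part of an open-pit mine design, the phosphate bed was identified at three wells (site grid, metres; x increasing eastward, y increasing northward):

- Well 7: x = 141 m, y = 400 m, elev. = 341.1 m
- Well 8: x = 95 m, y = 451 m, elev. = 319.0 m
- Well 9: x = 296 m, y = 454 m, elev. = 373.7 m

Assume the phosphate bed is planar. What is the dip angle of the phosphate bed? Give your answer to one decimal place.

18.3°

Two edge vectors: Well 7→Well 8 = (-46, 51, -22.1), Well 7→Well 9 = (155, 54, 32.6).
Normal n = (Well 7→Well 8) × (Well 7→Well 9) = (2856, -1925.9, -10389).
So ∂z/∂x = −n_x/n_z = 0.27491 and ∂z/∂y = −n_y/n_z = −0.18538.
Gradient magnitude |∇z| = √(a² + b²) = √(0.07557 + 0.03437) = 0.33157.
True dip = arctan(0.33157) = 18.3°, dipping toward NW (azimuth ≈ 304°).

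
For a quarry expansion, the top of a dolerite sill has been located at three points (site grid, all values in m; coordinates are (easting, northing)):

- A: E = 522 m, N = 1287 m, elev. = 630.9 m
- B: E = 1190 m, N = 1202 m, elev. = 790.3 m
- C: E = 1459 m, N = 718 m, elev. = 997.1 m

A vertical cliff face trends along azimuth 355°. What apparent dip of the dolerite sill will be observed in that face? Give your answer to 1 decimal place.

Let the plane be z = a·E + b·N + c.
B−A: 668a − 85b = 159.4;  C−A: 937a − 569b = 366.2.
Solving gives a = 0.19828, b = −0.31707.
Unit vector along 355° is (sin 355°, cos 355°) = (-0.0872, 0.9962).
Slope in that direction = a·(-0.0872) + b·(0.9962) = −0.33315.
Apparent dip = arctan|0.33315| = 18.4° (true dip is 20.5°, so apparent ≤ true as expected).

18.4°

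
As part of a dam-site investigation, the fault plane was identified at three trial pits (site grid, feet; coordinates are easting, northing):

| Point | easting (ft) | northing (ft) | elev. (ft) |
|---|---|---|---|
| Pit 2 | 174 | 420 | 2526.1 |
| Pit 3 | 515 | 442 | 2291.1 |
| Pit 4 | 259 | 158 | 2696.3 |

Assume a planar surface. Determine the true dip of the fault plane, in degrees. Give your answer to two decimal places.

46.79°

Two edge vectors: Pit 2→Pit 3 = (341, 22, -235), Pit 2→Pit 4 = (85, -262, 170.2).
Normal n = (Pit 2→Pit 3) × (Pit 2→Pit 4) = (-57825.6, -78013.2, -91212).
So ∂z/∂easting = −n_x/n_z = −0.63397 and ∂z/∂northing = −n_y/n_z = −0.85530.
Gradient magnitude |∇z| = √(a² + b²) = √(0.40192 + 0.73153) = 1.06463.
True dip = arctan(1.06463) = 46.79°, dipping toward NE (azimuth ≈ 037°).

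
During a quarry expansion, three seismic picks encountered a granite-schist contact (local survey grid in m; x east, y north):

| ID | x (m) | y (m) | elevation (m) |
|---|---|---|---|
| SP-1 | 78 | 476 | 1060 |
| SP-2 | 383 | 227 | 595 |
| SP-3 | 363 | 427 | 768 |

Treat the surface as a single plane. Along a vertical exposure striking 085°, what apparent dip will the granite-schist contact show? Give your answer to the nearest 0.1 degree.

Let the plane be z = a·x + b·y + c.
SP-2−SP-1: 305a − 249b = −465;  SP-3−SP-1: 285a − 49b = −292.
Solving gives a = −0.89116, b = 0.77588.
Unit vector along 085° is (sin 85°, cos 85°) = (0.9962, 0.0872).
Slope in that direction = a·(0.9962) + b·(0.0872) = −0.82015.
Apparent dip = arctan|0.82015| = 39.4° (true dip is 49.8°, so apparent ≤ true as expected).

39.4°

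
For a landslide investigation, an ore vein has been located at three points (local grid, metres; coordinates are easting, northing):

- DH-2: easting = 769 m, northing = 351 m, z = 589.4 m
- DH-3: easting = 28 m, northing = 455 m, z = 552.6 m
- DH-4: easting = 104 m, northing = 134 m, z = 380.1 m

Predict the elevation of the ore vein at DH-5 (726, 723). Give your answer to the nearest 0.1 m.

Two edge vectors: DH-2→DH-3 = (-741, 104, -36.8), DH-2→DH-4 = (-665, -217, -209.3).
Normal n = (DH-2→DH-3) × (DH-2→DH-4) = (-29752.8, -130619.3, 229957).
So ∂z/∂easting = −n_x/n_z = 0.12938 and ∂z/∂northing = −n_y/n_z = 0.56802.
Intercept c from DH-2: 589.4 − 99.50 − 199.37 = 290.53.
At (726, 723): z = 93.9 + 410.7 + 290.53 = 795.1 m.

795.1 m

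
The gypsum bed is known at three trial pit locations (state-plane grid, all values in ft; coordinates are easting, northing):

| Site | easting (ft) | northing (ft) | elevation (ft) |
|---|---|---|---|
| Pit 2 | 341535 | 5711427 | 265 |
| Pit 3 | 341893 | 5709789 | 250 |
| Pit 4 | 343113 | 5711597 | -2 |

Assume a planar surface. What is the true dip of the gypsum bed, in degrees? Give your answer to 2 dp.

9.56°

Let the plane be z = a·easting + b·northing + c.
Pit 3−Pit 2: 358a − 1638b = −15;  Pit 4−Pit 2: 1578a + 170b = −267.
Solving gives a = −0.16627, b = −0.02718.
Gradient magnitude |∇z| = √(a² + b²) = √(0.02765 + 0.00074) = 0.16848.
True dip = arctan(0.16848) = 9.56°, dipping toward E (azimuth ≈ 081°).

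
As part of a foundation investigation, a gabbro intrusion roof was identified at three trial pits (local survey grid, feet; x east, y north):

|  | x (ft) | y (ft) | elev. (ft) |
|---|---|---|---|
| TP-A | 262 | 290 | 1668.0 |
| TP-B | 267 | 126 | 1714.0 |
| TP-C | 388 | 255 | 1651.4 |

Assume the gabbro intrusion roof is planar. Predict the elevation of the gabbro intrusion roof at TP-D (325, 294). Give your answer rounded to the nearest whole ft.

1654 ft

Two edge vectors: TP-A→TP-B = (5, -164, 46), TP-A→TP-C = (126, -35, -16.6).
Normal n = (TP-A→TP-B) × (TP-A→TP-C) = (4332.4, 5879, 20489).
So ∂z/∂x = −n_x/n_z = −0.21145 and ∂z/∂y = −n_y/n_z = −0.28693.
Intercept c from TP-A: 1668 + 55.40 + 83.21 = 1806.61.
At (325, 294): z = −68.7 − 84.4 + 1806.61 = 1653.5 ft.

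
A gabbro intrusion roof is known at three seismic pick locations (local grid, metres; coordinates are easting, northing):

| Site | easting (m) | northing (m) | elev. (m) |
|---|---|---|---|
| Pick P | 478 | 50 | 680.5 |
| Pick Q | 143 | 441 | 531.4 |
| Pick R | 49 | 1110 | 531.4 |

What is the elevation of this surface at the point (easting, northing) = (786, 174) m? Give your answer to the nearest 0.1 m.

Two edge vectors: Pick P→Pick Q = (-335, 391, -149.1), Pick P→Pick R = (-429, 1060, -149.1).
Normal n = (Pick P→Pick Q) × (Pick P→Pick R) = (99747.9, 14015.4, -187361).
So ∂z/∂easting = −n_x/n_z = 0.532383 and ∂z/∂northing = −n_y/n_z = 0.074804.
Intercept c from Pick P: 680.5 − 254.48 − 3.74 = 422.28.
At (786, 174): z = 418.5 + 13.0 + 422.28 = 853.7 m.

853.7 m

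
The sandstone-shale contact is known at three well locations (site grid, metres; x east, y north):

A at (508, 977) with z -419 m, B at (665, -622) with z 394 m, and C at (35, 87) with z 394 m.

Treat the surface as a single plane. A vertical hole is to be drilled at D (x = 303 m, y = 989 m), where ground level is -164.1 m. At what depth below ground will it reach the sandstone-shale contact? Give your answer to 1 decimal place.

Two edge vectors: A→B = (157, -1599, 813), A→C = (-473, -890, 813).
Normal n = (A→B) × (A→C) = (-576417, -512190, -896057).
So ∂z/∂x = −n_x/n_z = −0.64328 and ∂z/∂y = −n_y/n_z = −0.57160.
Intercept c from A: -419 + 326.79 + 558.46 = 466.24.
At (303, 989): z_contact = −194.91 − 565.32 + 466.24 = -293.99 m.
Depth below ground = -164.1 − (-293.99) = 129.9 m.

129.9 m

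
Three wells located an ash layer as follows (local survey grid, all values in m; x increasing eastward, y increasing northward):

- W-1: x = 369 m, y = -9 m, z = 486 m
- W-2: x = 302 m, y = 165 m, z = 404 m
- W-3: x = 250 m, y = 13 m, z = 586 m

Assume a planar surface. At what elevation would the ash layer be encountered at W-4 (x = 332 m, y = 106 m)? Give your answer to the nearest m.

425 m

Two edge vectors: W-1→W-2 = (-67, 174, -82), W-1→W-3 = (-119, 22, 100).
Normal n = (W-1→W-2) × (W-1→W-3) = (19204, 16458, 19232).
So ∂z/∂x = −n_x/n_z = −0.99854 and ∂z/∂y = −n_y/n_z = −0.85576.
Intercept c from W-1: 486 + 368.46 − 7.70 = 846.76.
At (332, 106): z = −331.5 − 90.7 + 846.76 = 424.5 m.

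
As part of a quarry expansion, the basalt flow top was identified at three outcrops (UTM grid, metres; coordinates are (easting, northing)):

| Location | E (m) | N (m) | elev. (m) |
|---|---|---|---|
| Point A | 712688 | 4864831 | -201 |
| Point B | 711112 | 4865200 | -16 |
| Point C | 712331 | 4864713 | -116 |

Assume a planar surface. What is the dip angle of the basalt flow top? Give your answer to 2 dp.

15.19°

Two edge vectors: Point A→Point B = (-1576, 369, 185), Point A→Point C = (-357, -118, 85).
Normal n = (Point A→Point B) × (Point A→Point C) = (53195, 67915, 317701).
So ∂z/∂E = −n_x/n_z = −0.16744 and ∂z/∂N = −n_y/n_z = −0.21377.
Gradient magnitude |∇z| = √(a² + b²) = √(0.02804 + 0.04570) = 0.27154.
True dip = arctan(0.27154) = 15.19°, dipping toward NE (azimuth ≈ 038°).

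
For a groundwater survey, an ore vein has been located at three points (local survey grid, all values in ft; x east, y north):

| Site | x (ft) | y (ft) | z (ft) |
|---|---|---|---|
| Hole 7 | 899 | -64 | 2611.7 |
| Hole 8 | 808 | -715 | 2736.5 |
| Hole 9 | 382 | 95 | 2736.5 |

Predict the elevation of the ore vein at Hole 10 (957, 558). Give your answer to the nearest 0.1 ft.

2500.8 ft

Two edge vectors: Hole 7→Hole 8 = (-91, -651, 124.8), Hole 7→Hole 9 = (-517, 159, 124.8).
Normal n = (Hole 7→Hole 8) × (Hole 7→Hole 9) = (-101088, -53164.8, -351036).
So ∂z/∂x = −n_x/n_z = −0.28797 and ∂z/∂y = −n_y/n_z = −0.15145.
Intercept c from Hole 7: 2611.7 + 258.89 − 9.69 = 2860.89.
At (957, 558): z = −275.6 − 84.5 + 2860.89 = 2500.8 ft.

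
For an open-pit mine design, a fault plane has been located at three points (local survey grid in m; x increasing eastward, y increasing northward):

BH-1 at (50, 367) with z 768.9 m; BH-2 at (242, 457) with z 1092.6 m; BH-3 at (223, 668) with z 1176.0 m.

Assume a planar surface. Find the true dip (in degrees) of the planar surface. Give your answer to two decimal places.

Let the plane be z = a·x + b·y + c.
BH-2−BH-1: 192a + 90b = 323.7;  BH-3−BH-1: 173a + 301b = 407.1.
Solving gives a = 1.43988, b = 0.52492.
Gradient magnitude |∇z| = √(a² + b²) = √(2.07326 + 0.27554) = 1.53258.
True dip = arctan(1.53258) = 56.88°, dipping toward WSW (azimuth ≈ 250°).

56.88°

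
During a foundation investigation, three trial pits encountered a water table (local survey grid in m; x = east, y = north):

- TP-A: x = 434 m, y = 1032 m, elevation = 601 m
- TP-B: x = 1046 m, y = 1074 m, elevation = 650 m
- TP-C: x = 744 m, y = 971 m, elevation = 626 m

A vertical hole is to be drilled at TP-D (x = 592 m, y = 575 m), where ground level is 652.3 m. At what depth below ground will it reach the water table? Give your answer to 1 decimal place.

Two edge vectors: TP-A→TP-B = (612, 42, 49), TP-A→TP-C = (310, -61, 25).
Normal n = (TP-A→TP-B) × (TP-A→TP-C) = (4039, -110, -50352).
So ∂z/∂x = −n_x/n_z = 0.080215 and ∂z/∂y = −n_y/n_z = −0.002185.
Intercept c from TP-A: 601 − 34.81 + 2.25 = 568.44.
At (592, 575): z_contact = 47.49 − 1.26 + 568.44 = 614.67 m.
Depth below ground = 652.3 − 614.67 = 37.6 m.

37.6 m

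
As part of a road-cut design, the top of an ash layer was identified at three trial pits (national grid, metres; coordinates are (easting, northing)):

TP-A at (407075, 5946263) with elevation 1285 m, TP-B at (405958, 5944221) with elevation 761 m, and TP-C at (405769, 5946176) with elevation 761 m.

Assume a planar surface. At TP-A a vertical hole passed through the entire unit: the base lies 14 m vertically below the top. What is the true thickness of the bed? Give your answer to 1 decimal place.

Two edge vectors: TP-A→TP-B = (-1117, -2042, -524), TP-A→TP-C = (-1306, -87, -524).
Normal n = (TP-A→TP-B) × (TP-A→TP-C) = (1024420, 99036, -2569673).
So ∂z/∂E = −n_x/n_z = 0.39866 and ∂z/∂N = −n_y/n_z = 0.03854.
|∇z| = √(a²+b²) = 0.40052, so dip δ = arctan(0.40052) = 21.83°.
True thickness = vertical thickness × cos δ = 14 × cos 21.83° = 13.0 m.

13.0 m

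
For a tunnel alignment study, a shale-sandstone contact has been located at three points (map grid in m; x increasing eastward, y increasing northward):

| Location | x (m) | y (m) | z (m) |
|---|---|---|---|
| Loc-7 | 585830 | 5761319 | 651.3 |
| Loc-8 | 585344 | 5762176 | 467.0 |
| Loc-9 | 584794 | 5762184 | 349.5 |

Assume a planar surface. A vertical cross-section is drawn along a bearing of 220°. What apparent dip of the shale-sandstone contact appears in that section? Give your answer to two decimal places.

3.66°

Let the plane be z = a·x + b·y + c.
Loc-8−Loc-7: −486a + 857b = −184.3;  Loc-9−Loc-7: −1036a + 865b = −301.8.
Solving gives a = 0.21226, b = −0.09468.
Unit vector along 220° is (sin 220°, cos 220°) = (-0.6428, -0.7660).
Slope in that direction = a·(-0.6428) + b·(-0.7660) = −0.06391.
Apparent dip = arctan|0.06391| = 3.66° (true dip is 13.1°, so apparent ≤ true as expected).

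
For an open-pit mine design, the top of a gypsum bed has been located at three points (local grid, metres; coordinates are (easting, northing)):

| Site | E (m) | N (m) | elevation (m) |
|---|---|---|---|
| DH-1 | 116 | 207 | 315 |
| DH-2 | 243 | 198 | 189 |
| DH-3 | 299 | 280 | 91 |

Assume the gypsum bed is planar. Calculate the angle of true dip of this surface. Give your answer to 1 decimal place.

Let the plane be z = a·E + b·N + c.
DH-2−DH-1: 127a − 9b = −126;  DH-3−DH-1: 183a + 73b = −224.
Solving gives a = −1.02711, b = −0.49368.
Gradient magnitude |∇z| = √(a² + b²) = √(1.05496 + 0.24372) = 1.13960.
True dip = arctan(1.13960) = 48.7°, dipping toward ENE (azimuth ≈ 064°).

48.7°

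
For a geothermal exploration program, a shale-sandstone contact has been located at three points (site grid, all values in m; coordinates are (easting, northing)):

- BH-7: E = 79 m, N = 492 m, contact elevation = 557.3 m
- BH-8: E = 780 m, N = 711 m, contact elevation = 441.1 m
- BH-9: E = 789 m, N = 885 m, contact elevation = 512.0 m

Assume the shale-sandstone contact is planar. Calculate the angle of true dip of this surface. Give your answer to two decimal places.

Two edge vectors: BH-7→BH-8 = (701, 219, -116.2), BH-7→BH-9 = (710, 393, -45.3).
Normal n = (BH-7→BH-8) × (BH-7→BH-9) = (35745.9, -50746.7, 120003).
So ∂z/∂E = −n_x/n_z = −0.29788 and ∂z/∂N = −n_y/n_z = 0.42288.
Gradient magnitude |∇z| = √(a² + b²) = √(0.08873 + 0.17883) = 0.51726.
True dip = arctan(0.51726) = 27.35°, dipping toward SE (azimuth ≈ 145°).

27.35°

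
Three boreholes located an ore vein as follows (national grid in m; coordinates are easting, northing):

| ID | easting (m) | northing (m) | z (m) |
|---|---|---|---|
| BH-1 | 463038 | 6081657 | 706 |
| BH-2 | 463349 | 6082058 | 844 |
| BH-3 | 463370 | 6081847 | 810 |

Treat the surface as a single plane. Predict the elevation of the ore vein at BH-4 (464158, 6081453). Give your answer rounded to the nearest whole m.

Two edge vectors: BH-1→BH-2 = (311, 401, 138), BH-1→BH-3 = (332, 190, 104).
Normal n = (BH-1→BH-2) × (BH-1→BH-3) = (15484, 13472, -74042).
So ∂z/∂easting = −n_x/n_z = 0.20912455 and ∂z/∂northing = −n_y/n_z = 0.18195078.
Intercept c from BH-1: 706 − 96832.61 − 1106562.26 = −1202688.88.
At (464158, 6081453): z = 97066.8 + 1106525.1 − 1202688.88 = 903.1 m.

903 m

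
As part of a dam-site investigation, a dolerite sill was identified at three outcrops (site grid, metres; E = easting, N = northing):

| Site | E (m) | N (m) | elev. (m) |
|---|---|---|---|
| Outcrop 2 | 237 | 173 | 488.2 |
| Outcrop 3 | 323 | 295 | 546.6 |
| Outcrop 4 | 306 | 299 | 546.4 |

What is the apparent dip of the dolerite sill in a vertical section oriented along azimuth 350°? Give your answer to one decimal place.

20.7°

Let the plane be z = a·E + b·N + c.
Outcrop 3−Outcrop 2: 86a + 122b = 58.4;  Outcrop 4−Outcrop 2: 69a + 126b = 58.2.
Solving gives a = 0.10670, b = 0.40347.
Unit vector along 350° is (sin 350°, cos 350°) = (-0.1736, 0.9848).
Slope in that direction = a·(-0.1736) + b·(0.9848) = 0.37882.
Apparent dip = arctan|0.37882| = 20.7° (true dip is 22.7°, so apparent ≤ true as expected).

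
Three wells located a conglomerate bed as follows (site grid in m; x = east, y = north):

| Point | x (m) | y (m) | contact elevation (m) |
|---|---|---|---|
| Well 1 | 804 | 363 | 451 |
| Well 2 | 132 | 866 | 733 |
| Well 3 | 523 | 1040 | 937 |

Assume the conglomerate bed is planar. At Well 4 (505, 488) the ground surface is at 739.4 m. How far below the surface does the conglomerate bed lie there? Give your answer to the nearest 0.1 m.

240.9 m

Two edge vectors: Well 1→Well 2 = (-672, 503, 282), Well 1→Well 3 = (-281, 677, 486).
Normal n = (Well 1→Well 2) × (Well 1→Well 3) = (53544, 247350, -313601).
So ∂z/∂x = −n_x/n_z = 0.170739 and ∂z/∂y = −n_y/n_z = 0.788741.
Intercept c from Well 1: 451 − 137.27 − 286.31 = 27.41.
At (505, 488): z_contact = 86.22 + 384.91 + 27.41 = 498.54 m.
Depth below ground = 739.4 − 498.54 = 240.9 m.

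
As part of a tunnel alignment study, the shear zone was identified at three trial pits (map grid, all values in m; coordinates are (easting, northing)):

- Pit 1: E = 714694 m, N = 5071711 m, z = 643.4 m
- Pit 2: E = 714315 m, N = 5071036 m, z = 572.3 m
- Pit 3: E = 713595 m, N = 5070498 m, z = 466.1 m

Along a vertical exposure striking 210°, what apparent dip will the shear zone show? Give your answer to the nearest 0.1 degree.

5.3°

Let the plane be z = a·E + b·N + c.
Pit 2−Pit 1: −379a − 675b = −71.1;  Pit 3−Pit 1: −1099a − 1213b = −177.3.
Solving gives a = 0.11852, b = 0.03879.
Unit vector along 210° is (sin 210°, cos 210°) = (-0.5000, -0.8660).
Slope in that direction = a·(-0.5000) + b·(-0.8660) = −0.09285.
Apparent dip = arctan|0.09285| = 5.3° (true dip is 7.1°, so apparent ≤ true as expected).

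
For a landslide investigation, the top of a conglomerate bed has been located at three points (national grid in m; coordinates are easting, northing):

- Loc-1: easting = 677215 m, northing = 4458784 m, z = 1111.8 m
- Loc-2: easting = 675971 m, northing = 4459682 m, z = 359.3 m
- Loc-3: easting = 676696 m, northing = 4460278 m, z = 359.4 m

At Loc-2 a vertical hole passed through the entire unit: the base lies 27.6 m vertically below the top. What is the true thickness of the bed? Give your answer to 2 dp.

24.62 m

Let the plane be z = a·easting + b·northing + c.
Loc-2−Loc-1: −1244a + 898b = −752.5;  Loc-3−Loc-1: −519a + 1494b = −752.4.
Solving gives a = 0.32215, b = −0.39170.
|∇z| = √(a²+b²) = 0.50716, so dip δ = arctan(0.50716) = 26.89°.
True thickness = vertical thickness × cos δ = 27.6 × cos 26.89° = 24.62 m.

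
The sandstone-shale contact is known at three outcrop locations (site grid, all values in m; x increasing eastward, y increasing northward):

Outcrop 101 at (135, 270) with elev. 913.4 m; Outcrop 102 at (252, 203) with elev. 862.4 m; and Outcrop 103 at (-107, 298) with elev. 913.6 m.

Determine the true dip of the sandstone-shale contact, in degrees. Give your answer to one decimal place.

43.8°

Two edge vectors: Outcrop 101→Outcrop 102 = (117, -67, -51), Outcrop 101→Outcrop 103 = (-242, 28, 0.2).
Normal n = (Outcrop 101→Outcrop 102) × (Outcrop 101→Outcrop 103) = (1414.6, 12318.6, -12938).
So ∂z/∂x = −n_x/n_z = 0.10934 and ∂z/∂y = −n_y/n_z = 0.95213.
Gradient magnitude |∇z| = √(a² + b²) = √(0.01195 + 0.90654) = 0.95838.
True dip = arctan(0.95838) = 43.8°, dipping toward S (azimuth ≈ 187°).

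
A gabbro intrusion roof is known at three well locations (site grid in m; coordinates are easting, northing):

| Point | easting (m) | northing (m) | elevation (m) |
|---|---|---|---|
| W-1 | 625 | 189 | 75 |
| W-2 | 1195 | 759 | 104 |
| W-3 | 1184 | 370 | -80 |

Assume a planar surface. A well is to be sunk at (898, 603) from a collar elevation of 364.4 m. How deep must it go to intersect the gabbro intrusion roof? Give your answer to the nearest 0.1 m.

Let the plane be z = a·easting + b·northing + c.
W-2−W-1: 570a + 570b = 29;  W-3−W-1: 559a + 181b = −155.
Solving gives a = −0.434415, b = 0.485292.
Then c = 75 − a·625 − b·189 = 254.79.
At (898, 603): z_contact = −390.10 + 292.63 + 254.79 = 157.32 m.
Depth below ground = 364.4 − 157.32 = 207.1 m.

207.1 m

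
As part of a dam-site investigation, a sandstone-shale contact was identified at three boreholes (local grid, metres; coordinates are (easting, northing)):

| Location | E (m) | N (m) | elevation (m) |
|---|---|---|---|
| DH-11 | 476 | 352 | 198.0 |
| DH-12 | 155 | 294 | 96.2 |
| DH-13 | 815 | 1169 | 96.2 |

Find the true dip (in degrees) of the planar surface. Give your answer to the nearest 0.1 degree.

24.7°

Let the plane be z = a·E + b·N + c.
DH-12−DH-11: −321a − 58b = −101.8;  DH-13−DH-11: 339a + 817b = −101.8.
Solving gives a = 0.36718, b = −0.27696.
Gradient magnitude |∇z| = √(a² + b²) = √(0.13482 + 0.07670) = 0.45992.
True dip = arctan(0.45992) = 24.7°, dipping toward NW (azimuth ≈ 307°).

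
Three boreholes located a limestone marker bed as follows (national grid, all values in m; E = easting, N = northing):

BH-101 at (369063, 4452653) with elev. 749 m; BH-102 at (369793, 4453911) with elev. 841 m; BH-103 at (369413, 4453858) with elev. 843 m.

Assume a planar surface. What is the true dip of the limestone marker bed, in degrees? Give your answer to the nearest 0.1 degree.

Two edge vectors: BH-101→BH-102 = (730, 1258, 92), BH-101→BH-103 = (350, 1205, 94).
Normal n = (BH-101→BH-102) × (BH-101→BH-103) = (7392, -36420, 439350).
So ∂z/∂E = −n_x/n_z = −0.01682 and ∂z/∂N = −n_y/n_z = 0.08290.
Gradient magnitude |∇z| = √(a² + b²) = √(0.00028 + 0.00687) = 0.08459.
True dip = arctan(0.08459) = 4.8°, dipping toward SSE (azimuth ≈ 169°).

4.8°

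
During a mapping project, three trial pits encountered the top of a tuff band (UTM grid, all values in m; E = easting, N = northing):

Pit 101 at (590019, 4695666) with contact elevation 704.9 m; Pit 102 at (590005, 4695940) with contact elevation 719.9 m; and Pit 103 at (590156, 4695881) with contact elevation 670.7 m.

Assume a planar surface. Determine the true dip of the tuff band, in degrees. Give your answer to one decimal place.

17.4°

Two edge vectors: Pit 101→Pit 102 = (-14, 274, 15), Pit 101→Pit 103 = (137, 215, -34.2).
Normal n = (Pit 101→Pit 102) × (Pit 101→Pit 103) = (-12595.8, 1576.2, -40548).
So ∂z/∂E = −n_x/n_z = −0.31064 and ∂z/∂N = −n_y/n_z = 0.03887.
Gradient magnitude |∇z| = √(a² + b²) = √(0.09650 + 0.00151) = 0.31306.
True dip = arctan(0.31306) = 17.4°, dipping toward E (azimuth ≈ 097°).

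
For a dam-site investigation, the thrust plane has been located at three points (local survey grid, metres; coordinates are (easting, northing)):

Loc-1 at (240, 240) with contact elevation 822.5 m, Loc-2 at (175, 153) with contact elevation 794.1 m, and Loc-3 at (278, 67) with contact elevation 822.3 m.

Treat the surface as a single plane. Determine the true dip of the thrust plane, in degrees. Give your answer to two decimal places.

19.02°

Two edge vectors: Loc-1→Loc-2 = (-65, -87, -28.4), Loc-1→Loc-3 = (38, -173, -0.2).
Normal n = (Loc-1→Loc-2) × (Loc-1→Loc-3) = (-4895.8, -1092.2, 14551).
So ∂z/∂E = −n_x/n_z = 0.33646 and ∂z/∂N = −n_y/n_z = 0.07506.
Gradient magnitude |∇z| = √(a² + b²) = √(0.11320 + 0.00563) = 0.34473.
True dip = arctan(0.34473) = 19.02°, dipping toward WSW (azimuth ≈ 257°).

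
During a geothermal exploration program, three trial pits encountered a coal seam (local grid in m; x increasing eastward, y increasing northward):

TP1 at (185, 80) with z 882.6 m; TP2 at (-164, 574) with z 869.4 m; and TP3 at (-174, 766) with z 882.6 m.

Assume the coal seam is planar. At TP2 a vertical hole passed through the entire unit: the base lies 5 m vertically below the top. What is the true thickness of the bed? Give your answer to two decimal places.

4.93 m

Let the plane be z = a·x + b·y + c.
TP2−TP1: −349a + 494b = −13.2;  TP3−TP1: −359a + 686b = 0.
Solving gives a = 0.14589, b = 0.07635.
|∇z| = √(a²+b²) = 0.16466, so dip δ = arctan(0.16466) = 9.35°.
True thickness = vertical thickness × cos δ = 5 × cos 9.35° = 4.93 m.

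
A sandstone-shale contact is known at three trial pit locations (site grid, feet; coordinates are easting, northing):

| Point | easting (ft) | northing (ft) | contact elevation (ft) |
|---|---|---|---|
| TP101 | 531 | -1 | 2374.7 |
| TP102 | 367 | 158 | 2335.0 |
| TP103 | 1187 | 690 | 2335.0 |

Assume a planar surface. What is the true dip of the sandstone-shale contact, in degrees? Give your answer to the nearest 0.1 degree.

10.1°

Let the plane be z = a·easting + b·northing + c.
TP102−TP101: −164a + 159b = −39.7;  TP103−TP101: 656a + 691b = −39.7.
Solving gives a = 0.09705, b = −0.14959.
Gradient magnitude |∇z| = √(a² + b²) = √(0.00942 + 0.02238) = 0.17831.
True dip = arctan(0.17831) = 10.1°, dipping toward NNW (azimuth ≈ 327°).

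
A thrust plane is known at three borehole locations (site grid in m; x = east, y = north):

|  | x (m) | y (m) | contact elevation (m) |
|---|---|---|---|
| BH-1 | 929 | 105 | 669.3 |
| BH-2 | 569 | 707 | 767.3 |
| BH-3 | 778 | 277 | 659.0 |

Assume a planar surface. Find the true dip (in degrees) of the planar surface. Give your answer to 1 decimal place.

45.6°

Two edge vectors: BH-1→BH-2 = (-360, 602, 98), BH-1→BH-3 = (-151, 172, -10.3).
Normal n = (BH-1→BH-2) × (BH-1→BH-3) = (-23056.6, -18506, 28982).
So ∂z/∂x = −n_x/n_z = 0.79555 and ∂z/∂y = −n_y/n_z = 0.63853.
Gradient magnitude |∇z| = √(a² + b²) = √(0.63290 + 0.40773) = 1.02011.
True dip = arctan(1.02011) = 45.6°, dipping toward SW (azimuth ≈ 231°).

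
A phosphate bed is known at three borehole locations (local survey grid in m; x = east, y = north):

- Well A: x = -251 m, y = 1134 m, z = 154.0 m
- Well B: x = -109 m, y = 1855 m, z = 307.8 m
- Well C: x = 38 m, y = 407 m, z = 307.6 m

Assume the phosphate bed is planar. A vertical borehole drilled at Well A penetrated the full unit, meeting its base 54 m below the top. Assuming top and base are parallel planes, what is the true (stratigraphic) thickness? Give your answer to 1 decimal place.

Let the plane be z = a·x + b·y + c.
Well B−Well A: 142a + 721b = 153.8;  Well C−Well A: 289a − 727b = 153.6.
Solving gives a = 0.71424, b = 0.07265.
|∇z| = √(a²+b²) = 0.71792, so dip δ = arctan(0.71792) = 35.68°.
True thickness = vertical thickness × cos δ = 54 × cos 35.68° = 43.9 m.

43.9 m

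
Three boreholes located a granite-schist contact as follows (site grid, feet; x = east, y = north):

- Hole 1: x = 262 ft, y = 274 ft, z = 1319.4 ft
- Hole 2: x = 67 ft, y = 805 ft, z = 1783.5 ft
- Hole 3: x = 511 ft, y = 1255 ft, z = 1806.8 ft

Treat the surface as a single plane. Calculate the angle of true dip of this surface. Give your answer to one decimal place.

Let the plane be z = a·x + b·y + c.
Hole 2−Hole 1: −195a + 531b = 464.1;  Hole 3−Hole 1: 249a + 981b = 487.4.
Solving gives a = −0.60731, b = 0.65099.
Gradient magnitude |∇z| = √(a² + b²) = √(0.36882 + 0.42379) = 0.89029.
True dip = arctan(0.89029) = 41.7°, dipping toward SE (azimuth ≈ 137°).

41.7°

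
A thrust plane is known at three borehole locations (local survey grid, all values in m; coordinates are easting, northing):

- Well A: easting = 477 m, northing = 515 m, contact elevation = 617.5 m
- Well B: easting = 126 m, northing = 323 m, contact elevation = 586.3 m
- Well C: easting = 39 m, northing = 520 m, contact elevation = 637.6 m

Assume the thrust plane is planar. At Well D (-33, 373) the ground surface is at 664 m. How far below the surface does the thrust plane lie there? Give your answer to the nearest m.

59 m

Two edge vectors: Well A→Well B = (-351, -192, -31.2), Well A→Well C = (-438, 5, 20.1).
Normal n = (Well A→Well B) × (Well A→Well C) = (-3703.2, 20720.7, -85851).
So ∂z/∂easting = −n_x/n_z = −0.04314 and ∂z/∂northing = −n_y/n_z = 0.24136.
Intercept c from Well A: 617.5 + 20.58 − 124.30 = 513.78.
At (-33, 373): z_contact = 1.4 + 90.0 + 513.78 = 605.2 m.
Depth below ground = 664 − 605.2 = 59 m.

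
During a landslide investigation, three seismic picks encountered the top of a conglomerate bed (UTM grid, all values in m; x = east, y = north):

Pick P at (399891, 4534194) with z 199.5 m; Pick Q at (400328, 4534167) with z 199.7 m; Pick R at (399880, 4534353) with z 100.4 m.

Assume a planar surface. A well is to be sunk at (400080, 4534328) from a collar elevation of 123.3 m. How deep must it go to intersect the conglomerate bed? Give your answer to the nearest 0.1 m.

Two edge vectors: Pick P→Pick Q = (437, -27, 0.2), Pick P→Pick R = (-11, 159, -99.1).
Normal n = (Pick P→Pick Q) × (Pick P→Pick R) = (2643.9, 43304.5, 69186).
So ∂z/∂x = −n_x/n_z = −0.038214379 and ∂z/∂y = −n_y/n_z = −0.625914202.
Intercept c from Pick P: 199.5 + 15281.59 + 2838016.42 = 2853497.51.
At (400080, 4534328): z_contact = −15288.81 − 2838100.29 + 2853497.51 = 108.40 m.
Depth below ground = 123.3 − 108.40 = 14.9 m.

14.9 m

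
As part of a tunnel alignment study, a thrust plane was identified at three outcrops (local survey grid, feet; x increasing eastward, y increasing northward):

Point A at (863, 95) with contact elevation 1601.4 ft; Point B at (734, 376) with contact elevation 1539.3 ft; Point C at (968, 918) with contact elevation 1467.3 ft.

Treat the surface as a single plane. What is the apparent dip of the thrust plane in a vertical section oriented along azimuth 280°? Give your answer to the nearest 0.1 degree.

Two edge vectors: Point A→Point B = (-129, 281, -62.1), Point A→Point C = (105, 823, -134.1).
Normal n = (Point A→Point B) × (Point A→Point C) = (13426.2, -23819.4, -135672).
So ∂z/∂x = −n_x/n_z = 0.09896 and ∂z/∂y = −n_y/n_z = −0.17557.
Unit vector along 280° is (sin 280°, cos 280°) = (-0.9848, 0.1736).
Slope in that direction = a·(-0.9848) + b·(0.1736) = −0.12794.
Apparent dip = arctan|0.12794| = 7.3° (true dip is 11.4°, so apparent ≤ true as expected).

7.3°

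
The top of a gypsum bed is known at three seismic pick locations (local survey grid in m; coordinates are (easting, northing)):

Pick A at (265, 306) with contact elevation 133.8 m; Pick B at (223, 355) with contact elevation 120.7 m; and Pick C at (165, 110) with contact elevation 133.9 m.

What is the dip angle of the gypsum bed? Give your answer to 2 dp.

Two edge vectors: Pick A→Pick B = (-42, 49, -13.1), Pick A→Pick C = (-100, -196, 0.1).
Normal n = (Pick A→Pick B) × (Pick A→Pick C) = (-2562.7, 1314.2, 13132).
So ∂z/∂E = −n_x/n_z = 0.19515 and ∂z/∂N = −n_y/n_z = −0.10008.
Gradient magnitude |∇z| = √(a² + b²) = √(0.03808 + 0.01002) = 0.21931.
True dip = arctan(0.21931) = 12.37°, dipping toward WNW (azimuth ≈ 297°).

12.37°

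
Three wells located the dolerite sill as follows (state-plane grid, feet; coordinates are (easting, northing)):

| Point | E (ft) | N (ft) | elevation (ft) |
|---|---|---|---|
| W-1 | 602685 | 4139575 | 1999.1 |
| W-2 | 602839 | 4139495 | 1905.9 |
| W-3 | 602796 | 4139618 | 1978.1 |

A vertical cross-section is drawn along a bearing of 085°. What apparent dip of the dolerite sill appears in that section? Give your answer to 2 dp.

18.03°

Two edge vectors: W-1→W-2 = (154, -80, -93.2), W-1→W-3 = (111, 43, -21).
Normal n = (W-1→W-2) × (W-1→W-3) = (5687.6, -7111.2, 15502).
So ∂z/∂E = −n_x/n_z = −0.36689 and ∂z/∂N = −n_y/n_z = 0.45873.
Unit vector along 085° is (sin 85°, cos 85°) = (0.9962, 0.0872).
Slope in that direction = a·(0.9962) + b·(0.0872) = −0.32552.
Apparent dip = arctan|0.32552| = 18.03° (true dip is 30.4°, so apparent ≤ true as expected).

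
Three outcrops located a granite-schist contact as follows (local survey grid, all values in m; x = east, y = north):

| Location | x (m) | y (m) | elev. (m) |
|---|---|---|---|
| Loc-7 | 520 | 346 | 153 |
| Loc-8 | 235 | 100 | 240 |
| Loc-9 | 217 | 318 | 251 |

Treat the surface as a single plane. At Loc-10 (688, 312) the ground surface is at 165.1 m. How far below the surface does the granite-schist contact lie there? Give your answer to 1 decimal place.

Two edge vectors: Loc-7→Loc-8 = (-285, -246, 87), Loc-7→Loc-9 = (-303, -28, 98).
Normal n = (Loc-7→Loc-8) × (Loc-7→Loc-9) = (-21672, 1569, -66558).
So ∂z/∂x = −n_x/n_z = −0.32561 and ∂z/∂y = −n_y/n_z = 0.02357.
Intercept c from Loc-7: 153 + 169.32 − 8.16 = 314.16.
At (688, 312): z_contact = −224.02 + 7.35 + 314.16 = 97.50 m.
Depth below ground = 165.1 − 97.50 = 67.6 m.

67.6 m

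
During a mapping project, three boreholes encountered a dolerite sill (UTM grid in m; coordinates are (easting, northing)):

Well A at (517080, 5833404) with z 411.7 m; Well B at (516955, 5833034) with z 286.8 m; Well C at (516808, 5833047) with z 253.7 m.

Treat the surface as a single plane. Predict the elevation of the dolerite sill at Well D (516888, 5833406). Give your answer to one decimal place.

Two edge vectors: Well A→Well B = (-125, -370, -124.9), Well A→Well C = (-272, -357, -158).
Normal n = (Well A→Well B) × (Well A→Well C) = (13870.7, 14222.8, -56015).
So ∂z/∂E = −n_x/n_z = 0.247624743 and ∂z/∂N = −n_y/n_z = 0.253910560.
Intercept c from Well A: 411.7 − 128041.80 − 1481162.87 = −1608792.98.
At (516888, 5833406): z = 127994.3 + 1481163.4 − 1608792.98 = 364.7 m.

364.7 m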